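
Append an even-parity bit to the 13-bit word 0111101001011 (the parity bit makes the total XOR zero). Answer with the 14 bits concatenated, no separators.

01111010010110

XOR of the 13 data bits: 0⊕1⊕1⊕1⊕1⊕0⊕1⊕0⊕0⊕1⊕0⊕1⊕1 = 0
Parity bit = 0 (so all 14 bits XOR to 0).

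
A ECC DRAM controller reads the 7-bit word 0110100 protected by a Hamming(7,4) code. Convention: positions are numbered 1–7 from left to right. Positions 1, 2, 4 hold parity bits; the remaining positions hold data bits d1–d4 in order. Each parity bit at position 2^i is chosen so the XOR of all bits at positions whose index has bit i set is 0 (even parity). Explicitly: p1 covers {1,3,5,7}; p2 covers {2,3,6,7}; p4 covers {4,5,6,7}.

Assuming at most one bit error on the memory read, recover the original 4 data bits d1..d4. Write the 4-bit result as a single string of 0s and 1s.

s1 (pos 1,3,5,7): 0⊕1⊕1⊕0 = 0
s2 (pos 2,3,6,7): 1⊕1⊕0⊕0 = 0
s4 (pos 4,5,6,7): 0⊕1⊕0⊕0 = 1
Syndrome s4…s1 = 100 → error at position 4.
Flip position 4: 0110100 → 0111100
Read data bits from positions 3,5,6,7: 1100

1100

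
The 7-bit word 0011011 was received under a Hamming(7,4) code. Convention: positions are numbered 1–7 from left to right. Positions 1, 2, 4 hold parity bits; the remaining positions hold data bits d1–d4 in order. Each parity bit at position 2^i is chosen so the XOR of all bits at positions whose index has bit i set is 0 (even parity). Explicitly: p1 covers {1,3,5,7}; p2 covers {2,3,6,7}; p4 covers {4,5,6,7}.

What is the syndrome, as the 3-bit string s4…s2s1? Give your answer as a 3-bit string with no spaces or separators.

110

s1 (pos 1,3,5,7): 0⊕1⊕0⊕1 = 0
s2 (pos 2,3,6,7): 0⊕1⊕1⊕1 = 1
s4 (pos 4,5,6,7): 1⊕0⊕1⊕1 = 1
Syndrome s4…s1 = 110 → error at position 6.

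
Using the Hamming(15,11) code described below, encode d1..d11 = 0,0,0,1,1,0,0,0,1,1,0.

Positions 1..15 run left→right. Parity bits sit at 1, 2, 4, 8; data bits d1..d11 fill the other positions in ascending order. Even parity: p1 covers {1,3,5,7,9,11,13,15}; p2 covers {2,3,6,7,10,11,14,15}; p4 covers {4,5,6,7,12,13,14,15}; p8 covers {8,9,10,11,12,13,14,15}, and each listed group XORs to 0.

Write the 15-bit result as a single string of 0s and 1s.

Place data at non-parity positions: p1 p2 0 p4 0 0 1 p8 1 0 0 0 1 1 0
p1 (pos 1,3,5,7,9,11,13,15): XOR of data positions = 0⊕0⊕1⊕1⊕0⊕1⊕0 = 1
p2 (pos 2,3,6,7,10,11,14,15): XOR of data positions = 0⊕0⊕1⊕0⊕0⊕1⊕0 = 0
p4 (pos 4,5,6,7,12,13,14,15): XOR of data positions = 0⊕0⊕1⊕0⊕1⊕1⊕0 = 1
p8 (pos 8,9,10,11,12,13,14,15): XOR of data positions = 1⊕0⊕0⊕0⊕1⊕1⊕0 = 1
Codeword: 100100111000110

100100111000110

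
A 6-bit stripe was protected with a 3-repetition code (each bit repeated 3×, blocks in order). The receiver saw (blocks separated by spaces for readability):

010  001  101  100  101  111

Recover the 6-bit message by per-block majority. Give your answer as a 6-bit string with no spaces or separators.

Block 1 (010): 1 one → 0
Block 2 (001): 1 one → 0
Block 3 (101): 2 ones → 1
Block 4 (100): 1 one → 0
Block 5 (101): 2 ones → 1
Block 6 (111): 3 ones → 1

001011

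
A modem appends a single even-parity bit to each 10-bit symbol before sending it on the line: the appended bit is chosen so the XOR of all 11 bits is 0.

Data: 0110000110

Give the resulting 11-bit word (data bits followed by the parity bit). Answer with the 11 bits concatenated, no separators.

XOR of the 10 data bits: 0⊕1⊕1⊕0⊕0⊕0⊕0⊕1⊕1⊕0 = 0
Parity bit = 0 (so all 11 bits XOR to 0).

01100001100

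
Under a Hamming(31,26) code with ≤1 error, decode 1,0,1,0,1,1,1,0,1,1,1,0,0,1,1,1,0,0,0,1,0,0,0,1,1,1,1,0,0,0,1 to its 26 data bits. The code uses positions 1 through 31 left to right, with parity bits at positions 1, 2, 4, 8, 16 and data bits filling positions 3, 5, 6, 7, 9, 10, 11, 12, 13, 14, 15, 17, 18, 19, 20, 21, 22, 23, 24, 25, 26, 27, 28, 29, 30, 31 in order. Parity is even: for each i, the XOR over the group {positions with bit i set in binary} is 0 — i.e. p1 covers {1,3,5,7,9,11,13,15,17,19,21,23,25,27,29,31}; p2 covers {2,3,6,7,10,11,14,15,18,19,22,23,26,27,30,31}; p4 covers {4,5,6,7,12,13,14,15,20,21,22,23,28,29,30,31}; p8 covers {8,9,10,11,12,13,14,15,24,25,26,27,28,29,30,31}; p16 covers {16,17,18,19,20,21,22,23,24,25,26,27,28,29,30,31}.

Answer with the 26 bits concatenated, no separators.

s1 (pos 1,3,5,7,9,11,13,15,17,19,21,23,25,27,29,31): 1⊕1⊕1⊕1⊕1⊕1⊕0⊕1⊕0⊕0⊕0⊕0⊕1⊕1⊕0⊕1 = 0
s2 (pos 2,3,6,7,10,11,14,15,18,19,22,23,26,27,30,31): 0⊕1⊕1⊕1⊕1⊕1⊕1⊕1⊕0⊕0⊕0⊕0⊕1⊕1⊕0⊕1 = 0
s4 (pos 4,5,6,7,12,13,14,15,20,21,22,23,28,29,30,31): 0⊕1⊕1⊕1⊕0⊕0⊕1⊕1⊕1⊕0⊕0⊕0⊕0⊕0⊕0⊕1 = 1
s8 (pos 8,9,10,11,12,13,14,15,24,25,26,27,28,29,30,31): 0⊕1⊕1⊕1⊕0⊕0⊕1⊕1⊕1⊕1⊕1⊕1⊕0⊕0⊕0⊕1 = 0
s16 (pos 16,17,18,19,20,21,22,23,24,25,26,27,28,29,30,31): 1⊕0⊕0⊕0⊕1⊕0⊕0⊕0⊕1⊕1⊕1⊕1⊕0⊕0⊕0⊕1 = 1
Syndrome s16…s1 = 10100 → error at position 20.
Flip position 20: 1010111011100111000100011110001 → 1010111011100111000000011110001
Read data bits from positions 3,5,6,7,9,10,11,12,13,14,15,17,18,19,20,21,22,23,24,25,26,27,28,29,30,31: 11111110011000000011110001

11111110011000000011110001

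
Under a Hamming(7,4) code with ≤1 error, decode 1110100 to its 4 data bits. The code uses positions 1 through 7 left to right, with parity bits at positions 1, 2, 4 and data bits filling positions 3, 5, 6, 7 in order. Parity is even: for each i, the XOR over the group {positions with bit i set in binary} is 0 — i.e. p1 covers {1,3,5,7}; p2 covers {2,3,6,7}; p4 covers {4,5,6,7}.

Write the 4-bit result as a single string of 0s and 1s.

s1 (pos 1,3,5,7): 1⊕1⊕1⊕0 = 1
s2 (pos 2,3,6,7): 1⊕1⊕0⊕0 = 0
s4 (pos 4,5,6,7): 0⊕1⊕0⊕0 = 1
Syndrome s4…s1 = 101 → error at position 5.
Flip position 5: 1110100 → 1110000
Read data bits from positions 3,5,6,7: 1000

1000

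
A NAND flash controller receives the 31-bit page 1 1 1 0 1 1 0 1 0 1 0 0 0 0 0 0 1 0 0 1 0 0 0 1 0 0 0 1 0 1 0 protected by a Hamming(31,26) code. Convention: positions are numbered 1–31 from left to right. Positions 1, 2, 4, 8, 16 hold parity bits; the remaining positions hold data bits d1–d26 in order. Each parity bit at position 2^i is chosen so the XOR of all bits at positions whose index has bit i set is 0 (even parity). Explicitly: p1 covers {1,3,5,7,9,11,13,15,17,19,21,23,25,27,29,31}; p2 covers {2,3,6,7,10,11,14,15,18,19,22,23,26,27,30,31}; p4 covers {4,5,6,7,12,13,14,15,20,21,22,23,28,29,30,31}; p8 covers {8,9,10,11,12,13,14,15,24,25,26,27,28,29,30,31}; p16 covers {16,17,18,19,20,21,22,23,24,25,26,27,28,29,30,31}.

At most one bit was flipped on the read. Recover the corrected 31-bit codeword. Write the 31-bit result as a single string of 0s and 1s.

s1 (pos 1,3,5,7,9,11,13,15,17,19,21,23,25,27,29,31): 1⊕1⊕1⊕0⊕0⊕0⊕0⊕0⊕1⊕0⊕0⊕0⊕0⊕0⊕0⊕0 = 0
s2 (pos 2,3,6,7,10,11,14,15,18,19,22,23,26,27,30,31): 1⊕1⊕1⊕0⊕1⊕0⊕0⊕0⊕0⊕0⊕0⊕0⊕0⊕0⊕1⊕0 = 1
s4 (pos 4,5,6,7,12,13,14,15,20,21,22,23,28,29,30,31): 0⊕1⊕1⊕0⊕0⊕0⊕0⊕0⊕1⊕0⊕0⊕0⊕1⊕0⊕1⊕0 = 1
s8 (pos 8,9,10,11,12,13,14,15,24,25,26,27,28,29,30,31): 1⊕0⊕1⊕0⊕0⊕0⊕0⊕0⊕1⊕0⊕0⊕0⊕1⊕0⊕1⊕0 = 1
s16 (pos 16,17,18,19,20,21,22,23,24,25,26,27,28,29,30,31): 0⊕1⊕0⊕0⊕1⊕0⊕0⊕0⊕1⊕0⊕0⊕0⊕1⊕0⊕1⊕0 = 1
Syndrome s16…s1 = 11110 → error at position 30.
Flip position 30: 1110110101000000100100010001010 → 1110110101000000100100010001000

1110110101000000100100010001000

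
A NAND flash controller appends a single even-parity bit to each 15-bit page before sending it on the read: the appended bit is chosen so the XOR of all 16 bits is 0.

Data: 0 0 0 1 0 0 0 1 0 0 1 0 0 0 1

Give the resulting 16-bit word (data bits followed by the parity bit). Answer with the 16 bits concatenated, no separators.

XOR of the 15 data bits: 0⊕0⊕0⊕1⊕0⊕0⊕0⊕1⊕0⊕0⊕1⊕0⊕0⊕0⊕1 = 0
Parity bit = 0 (so all 16 bits XOR to 0).

0001000100100010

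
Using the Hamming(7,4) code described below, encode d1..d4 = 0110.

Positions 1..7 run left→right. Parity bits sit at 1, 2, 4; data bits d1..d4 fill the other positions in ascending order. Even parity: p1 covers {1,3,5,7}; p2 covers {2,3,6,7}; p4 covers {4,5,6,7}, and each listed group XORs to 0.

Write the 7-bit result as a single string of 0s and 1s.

1100110

Place data at non-parity positions: p1 p2 0 p4 1 1 0
p1 (pos 1,3,5,7): XOR of data positions = 0⊕1⊕0 = 1
p2 (pos 2,3,6,7): XOR of data positions = 0⊕1⊕0 = 1
p4 (pos 4,5,6,7): XOR of data positions = 1⊕1⊕0 = 0
Codeword: 1100110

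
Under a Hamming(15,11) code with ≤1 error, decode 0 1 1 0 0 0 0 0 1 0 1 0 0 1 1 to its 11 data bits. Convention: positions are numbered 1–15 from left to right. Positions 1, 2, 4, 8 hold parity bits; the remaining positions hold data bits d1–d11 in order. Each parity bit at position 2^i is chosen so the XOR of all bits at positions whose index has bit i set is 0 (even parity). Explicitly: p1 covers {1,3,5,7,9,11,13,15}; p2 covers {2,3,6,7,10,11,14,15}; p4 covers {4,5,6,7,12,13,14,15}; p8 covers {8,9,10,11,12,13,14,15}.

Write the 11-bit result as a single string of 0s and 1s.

10001010011

s1 (pos 1,3,5,7,9,11,13,15): 0⊕1⊕0⊕0⊕1⊕1⊕0⊕1 = 0
s2 (pos 2,3,6,7,10,11,14,15): 1⊕1⊕0⊕0⊕0⊕1⊕1⊕1 = 1
s4 (pos 4,5,6,7,12,13,14,15): 0⊕0⊕0⊕0⊕0⊕0⊕1⊕1 = 0
s8 (pos 8,9,10,11,12,13,14,15): 0⊕1⊕0⊕1⊕0⊕0⊕1⊕1 = 0
Syndrome s8…s1 = 0010 → error at position 2.
Flip position 2: 011000001010011 → 001000001010011
Read data bits from positions 3,5,6,7,9,10,11,12,13,14,15: 10001010011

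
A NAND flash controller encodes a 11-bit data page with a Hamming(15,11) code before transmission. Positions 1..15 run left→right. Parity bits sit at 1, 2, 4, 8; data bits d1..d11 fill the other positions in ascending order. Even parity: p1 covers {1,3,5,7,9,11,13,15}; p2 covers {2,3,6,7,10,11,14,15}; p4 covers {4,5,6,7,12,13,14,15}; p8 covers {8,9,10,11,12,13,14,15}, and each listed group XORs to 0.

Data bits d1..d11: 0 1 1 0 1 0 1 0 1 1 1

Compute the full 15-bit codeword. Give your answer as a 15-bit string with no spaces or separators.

Place data at non-parity positions: p1 p2 0 p4 1 1 0 p8 1 0 1 0 1 1 1
p1 (pos 1,3,5,7,9,11,13,15): XOR of data positions = 0⊕1⊕0⊕1⊕1⊕1⊕1 = 1
p2 (pos 2,3,6,7,10,11,14,15): XOR of data positions = 0⊕1⊕0⊕0⊕1⊕1⊕1 = 0
p4 (pos 4,5,6,7,12,13,14,15): XOR of data positions = 1⊕1⊕0⊕0⊕1⊕1⊕1 = 1
p8 (pos 8,9,10,11,12,13,14,15): XOR of data positions = 1⊕0⊕1⊕0⊕1⊕1⊕1 = 1
Codeword: 100111011010111

100111011010111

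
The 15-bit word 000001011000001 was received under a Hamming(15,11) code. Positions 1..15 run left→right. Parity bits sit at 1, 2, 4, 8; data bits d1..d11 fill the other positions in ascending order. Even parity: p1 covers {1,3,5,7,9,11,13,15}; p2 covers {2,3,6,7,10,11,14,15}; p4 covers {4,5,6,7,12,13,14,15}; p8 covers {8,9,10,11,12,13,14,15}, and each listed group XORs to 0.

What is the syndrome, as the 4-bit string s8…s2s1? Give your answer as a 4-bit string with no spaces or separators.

1000

s1 (pos 1,3,5,7,9,11,13,15): 0⊕0⊕0⊕0⊕1⊕0⊕0⊕1 = 0
s2 (pos 2,3,6,7,10,11,14,15): 0⊕0⊕1⊕0⊕0⊕0⊕0⊕1 = 0
s4 (pos 4,5,6,7,12,13,14,15): 0⊕0⊕1⊕0⊕0⊕0⊕0⊕1 = 0
s8 (pos 8,9,10,11,12,13,14,15): 1⊕1⊕0⊕0⊕0⊕0⊕0⊕1 = 1
Syndrome s8…s1 = 1000 → error at position 8.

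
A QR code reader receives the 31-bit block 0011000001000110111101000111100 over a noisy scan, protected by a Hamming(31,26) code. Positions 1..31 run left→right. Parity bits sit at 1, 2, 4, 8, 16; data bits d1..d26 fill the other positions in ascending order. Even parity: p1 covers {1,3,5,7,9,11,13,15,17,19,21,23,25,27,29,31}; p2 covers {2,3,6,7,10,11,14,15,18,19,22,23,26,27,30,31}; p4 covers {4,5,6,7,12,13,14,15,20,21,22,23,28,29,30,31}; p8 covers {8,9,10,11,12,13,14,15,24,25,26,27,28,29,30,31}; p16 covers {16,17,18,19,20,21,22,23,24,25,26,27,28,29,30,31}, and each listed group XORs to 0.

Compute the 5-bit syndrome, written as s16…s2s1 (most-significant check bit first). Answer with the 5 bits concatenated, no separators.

s1 (pos 1,3,5,7,9,11,13,15,17,19,21,23,25,27,29,31): 0⊕1⊕0⊕0⊕0⊕0⊕0⊕1⊕1⊕1⊕0⊕0⊕0⊕1⊕1⊕0 = 0
s2 (pos 2,3,6,7,10,11,14,15,18,19,22,23,26,27,30,31): 0⊕1⊕0⊕0⊕1⊕0⊕1⊕1⊕1⊕1⊕1⊕0⊕1⊕1⊕0⊕0 = 1
s4 (pos 4,5,6,7,12,13,14,15,20,21,22,23,28,29,30,31): 1⊕0⊕0⊕0⊕0⊕0⊕1⊕1⊕1⊕0⊕1⊕0⊕1⊕1⊕0⊕0 = 1
s8 (pos 8,9,10,11,12,13,14,15,24,25,26,27,28,29,30,31): 0⊕0⊕1⊕0⊕0⊕0⊕1⊕1⊕0⊕0⊕1⊕1⊕1⊕1⊕0⊕0 = 1
s16 (pos 16,17,18,19,20,21,22,23,24,25,26,27,28,29,30,31): 0⊕1⊕1⊕1⊕1⊕0⊕1⊕0⊕0⊕0⊕1⊕1⊕1⊕1⊕0⊕0 = 1
Syndrome s16…s1 = 11110 → error at position 30.

11110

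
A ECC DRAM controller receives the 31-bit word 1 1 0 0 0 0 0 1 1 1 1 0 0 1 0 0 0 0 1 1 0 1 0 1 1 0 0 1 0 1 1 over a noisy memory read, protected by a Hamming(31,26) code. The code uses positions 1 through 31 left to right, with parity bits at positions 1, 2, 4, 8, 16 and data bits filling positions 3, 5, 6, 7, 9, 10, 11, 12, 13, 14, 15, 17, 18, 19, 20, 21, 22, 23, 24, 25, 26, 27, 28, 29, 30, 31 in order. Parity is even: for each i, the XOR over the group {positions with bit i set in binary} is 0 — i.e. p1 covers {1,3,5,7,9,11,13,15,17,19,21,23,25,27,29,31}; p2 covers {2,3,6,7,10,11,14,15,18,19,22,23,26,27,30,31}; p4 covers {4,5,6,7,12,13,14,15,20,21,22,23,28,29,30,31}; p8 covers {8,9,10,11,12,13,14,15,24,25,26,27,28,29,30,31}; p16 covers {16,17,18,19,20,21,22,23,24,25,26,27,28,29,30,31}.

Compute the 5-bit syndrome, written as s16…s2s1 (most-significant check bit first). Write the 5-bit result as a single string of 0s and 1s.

s1 (pos 1,3,5,7,9,11,13,15,17,19,21,23,25,27,29,31): 1⊕0⊕0⊕0⊕1⊕1⊕0⊕0⊕0⊕1⊕0⊕0⊕1⊕0⊕0⊕1 = 0
s2 (pos 2,3,6,7,10,11,14,15,18,19,22,23,26,27,30,31): 1⊕0⊕0⊕0⊕1⊕1⊕1⊕0⊕0⊕1⊕1⊕0⊕0⊕0⊕1⊕1 = 0
s4 (pos 4,5,6,7,12,13,14,15,20,21,22,23,28,29,30,31): 0⊕0⊕0⊕0⊕0⊕0⊕1⊕0⊕1⊕0⊕1⊕0⊕1⊕0⊕1⊕1 = 0
s8 (pos 8,9,10,11,12,13,14,15,24,25,26,27,28,29,30,31): 1⊕1⊕1⊕1⊕0⊕0⊕1⊕0⊕1⊕1⊕0⊕0⊕1⊕0⊕1⊕1 = 0
s16 (pos 16,17,18,19,20,21,22,23,24,25,26,27,28,29,30,31): 0⊕0⊕0⊕1⊕1⊕0⊕1⊕0⊕1⊕1⊕0⊕0⊕1⊕0⊕1⊕1 = 0
Syndrome s16…s1 = 00000 → no error.

00000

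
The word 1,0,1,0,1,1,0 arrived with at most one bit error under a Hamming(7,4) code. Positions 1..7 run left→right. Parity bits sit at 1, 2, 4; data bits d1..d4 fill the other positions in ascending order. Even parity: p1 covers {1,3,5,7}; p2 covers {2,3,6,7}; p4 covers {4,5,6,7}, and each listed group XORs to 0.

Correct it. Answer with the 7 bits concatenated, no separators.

0010110

s1 (pos 1,3,5,7): 1⊕1⊕1⊕0 = 1
s2 (pos 2,3,6,7): 0⊕1⊕1⊕0 = 0
s4 (pos 4,5,6,7): 0⊕1⊕1⊕0 = 0
Syndrome s4…s1 = 001 → error at position 1.
Flip position 1: 1010110 → 0010110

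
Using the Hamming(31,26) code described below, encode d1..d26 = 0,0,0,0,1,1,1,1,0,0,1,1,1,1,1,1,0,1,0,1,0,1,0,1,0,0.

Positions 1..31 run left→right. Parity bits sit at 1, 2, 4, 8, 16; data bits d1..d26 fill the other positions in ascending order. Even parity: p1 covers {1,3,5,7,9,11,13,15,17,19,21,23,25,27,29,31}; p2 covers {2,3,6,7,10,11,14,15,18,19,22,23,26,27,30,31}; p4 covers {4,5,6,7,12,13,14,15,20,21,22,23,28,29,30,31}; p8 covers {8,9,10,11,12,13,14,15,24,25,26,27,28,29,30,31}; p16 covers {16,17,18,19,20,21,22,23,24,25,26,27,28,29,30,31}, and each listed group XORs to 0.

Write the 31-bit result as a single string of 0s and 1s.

Place data at non-parity positions: p1 p2 0 p4 0 0 0 p8 1 1 1 1 0 0 1 p16 1 1 1 1 1 0 1 0 1 0 1 0 1 0 0
p1 (pos 1,3,5,7,9,11,13,15,17,19,21,23,25,27,29,31): XOR of data positions = 0⊕0⊕0⊕1⊕1⊕0⊕1⊕1⊕1⊕1⊕1⊕1⊕1⊕1⊕0 = 0
p2 (pos 2,3,6,7,10,11,14,15,18,19,22,23,26,27,30,31): XOR of data positions = 0⊕0⊕0⊕1⊕1⊕0⊕1⊕1⊕1⊕0⊕1⊕0⊕1⊕0⊕0 = 1
p4 (pos 4,5,6,7,12,13,14,15,20,21,22,23,28,29,30,31): XOR of data positions = 0⊕0⊕0⊕1⊕0⊕0⊕1⊕1⊕1⊕0⊕1⊕0⊕1⊕0⊕0 = 0
p8 (pos 8,9,10,11,12,13,14,15,24,25,26,27,28,29,30,31): XOR of data positions = 1⊕1⊕1⊕1⊕0⊕0⊕1⊕0⊕1⊕0⊕1⊕0⊕1⊕0⊕0 = 0
p16 (pos 16,17,18,19,20,21,22,23,24,25,26,27,28,29,30,31): XOR of data positions = 1⊕1⊕1⊕1⊕1⊕0⊕1⊕0⊕1⊕0⊕1⊕0⊕1⊕0⊕0 = 1
Codeword: 0100000011110011111110101010100

0100000011110011111110101010100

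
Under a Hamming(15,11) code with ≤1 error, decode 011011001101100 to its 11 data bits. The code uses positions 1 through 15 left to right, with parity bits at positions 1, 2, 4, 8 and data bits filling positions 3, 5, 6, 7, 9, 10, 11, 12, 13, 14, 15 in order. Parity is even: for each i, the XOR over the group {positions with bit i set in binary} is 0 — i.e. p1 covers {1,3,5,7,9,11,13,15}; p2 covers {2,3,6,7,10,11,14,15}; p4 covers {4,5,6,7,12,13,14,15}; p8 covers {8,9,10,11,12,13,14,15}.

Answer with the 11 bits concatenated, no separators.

11101101100

s1 (pos 1,3,5,7,9,11,13,15): 0⊕1⊕1⊕0⊕1⊕0⊕1⊕0 = 0
s2 (pos 2,3,6,7,10,11,14,15): 1⊕1⊕1⊕0⊕1⊕0⊕0⊕0 = 0
s4 (pos 4,5,6,7,12,13,14,15): 0⊕1⊕1⊕0⊕1⊕1⊕0⊕0 = 0
s8 (pos 8,9,10,11,12,13,14,15): 0⊕1⊕1⊕0⊕1⊕1⊕0⊕0 = 0
Syndrome s8…s1 = 0000 → no error.
Read data bits from positions 3,5,6,7,9,10,11,12,13,14,15: 11101101100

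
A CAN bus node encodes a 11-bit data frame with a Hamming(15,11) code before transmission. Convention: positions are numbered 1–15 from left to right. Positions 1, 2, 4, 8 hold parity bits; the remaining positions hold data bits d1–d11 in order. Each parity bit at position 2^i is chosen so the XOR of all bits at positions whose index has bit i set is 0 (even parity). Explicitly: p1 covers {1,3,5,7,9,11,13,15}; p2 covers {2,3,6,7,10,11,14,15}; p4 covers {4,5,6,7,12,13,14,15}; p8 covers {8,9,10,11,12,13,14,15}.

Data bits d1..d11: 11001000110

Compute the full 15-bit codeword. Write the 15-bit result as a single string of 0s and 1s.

001110011000110

Place data at non-parity positions: p1 p2 1 p4 1 0 0 p8 1 0 0 0 1 1 0
p1 (pos 1,3,5,7,9,11,13,15): XOR of data positions = 1⊕1⊕0⊕1⊕0⊕1⊕0 = 0
p2 (pos 2,3,6,7,10,11,14,15): XOR of data positions = 1⊕0⊕0⊕0⊕0⊕1⊕0 = 0
p4 (pos 4,5,6,7,12,13,14,15): XOR of data positions = 1⊕0⊕0⊕0⊕1⊕1⊕0 = 1
p8 (pos 8,9,10,11,12,13,14,15): XOR of data positions = 1⊕0⊕0⊕0⊕1⊕1⊕0 = 1
Codeword: 001110011000110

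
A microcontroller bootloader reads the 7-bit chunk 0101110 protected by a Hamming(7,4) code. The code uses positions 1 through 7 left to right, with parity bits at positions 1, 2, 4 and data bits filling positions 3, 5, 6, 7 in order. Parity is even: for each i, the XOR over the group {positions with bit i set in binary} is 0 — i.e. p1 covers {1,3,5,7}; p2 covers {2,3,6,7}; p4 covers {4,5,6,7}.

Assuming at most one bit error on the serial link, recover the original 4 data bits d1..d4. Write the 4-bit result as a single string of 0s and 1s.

s1 (pos 1,3,5,7): 0⊕0⊕1⊕0 = 1
s2 (pos 2,3,6,7): 1⊕0⊕1⊕0 = 0
s4 (pos 4,5,6,7): 1⊕1⊕1⊕0 = 1
Syndrome s4…s1 = 101 → error at position 5.
Flip position 5: 0101110 → 0101010
Read data bits from positions 3,5,6,7: 0010

0010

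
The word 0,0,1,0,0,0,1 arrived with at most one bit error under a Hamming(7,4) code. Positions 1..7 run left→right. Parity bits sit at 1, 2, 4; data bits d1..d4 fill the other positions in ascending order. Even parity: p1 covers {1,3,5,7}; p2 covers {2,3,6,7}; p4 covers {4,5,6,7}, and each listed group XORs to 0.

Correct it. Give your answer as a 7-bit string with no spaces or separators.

s1 (pos 1,3,5,7): 0⊕1⊕0⊕1 = 0
s2 (pos 2,3,6,7): 0⊕1⊕0⊕1 = 0
s4 (pos 4,5,6,7): 0⊕0⊕0⊕1 = 1
Syndrome s4…s1 = 100 → error at position 4.
Flip position 4: 0010001 → 0011001

0011001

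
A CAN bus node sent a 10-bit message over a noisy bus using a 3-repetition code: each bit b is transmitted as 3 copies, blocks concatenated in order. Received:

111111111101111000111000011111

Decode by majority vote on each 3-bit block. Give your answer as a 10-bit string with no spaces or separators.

Block 1 (111): 3 ones → 1
Block 2 (111): 3 ones → 1
Block 3 (111): 3 ones → 1
Block 4 (101): 2 ones → 1
Block 5 (111): 3 ones → 1
Block 6 (000): 0 ones → 0
Block 7 (111): 3 ones → 1
Block 8 (000): 0 ones → 0
Block 9 (011): 2 ones → 1
Block 10 (111): 3 ones → 1

1111101011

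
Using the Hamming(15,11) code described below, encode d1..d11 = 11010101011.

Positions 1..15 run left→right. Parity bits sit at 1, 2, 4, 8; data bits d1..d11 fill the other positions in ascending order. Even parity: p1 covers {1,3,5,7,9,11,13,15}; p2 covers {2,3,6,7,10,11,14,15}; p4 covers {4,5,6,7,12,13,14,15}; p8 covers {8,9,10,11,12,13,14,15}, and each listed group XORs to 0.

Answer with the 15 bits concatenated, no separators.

Place data at non-parity positions: p1 p2 1 p4 1 0 1 p8 0 1 0 1 0 1 1
p1 (pos 1,3,5,7,9,11,13,15): XOR of data positions = 1⊕1⊕1⊕0⊕0⊕0⊕1 = 0
p2 (pos 2,3,6,7,10,11,14,15): XOR of data positions = 1⊕0⊕1⊕1⊕0⊕1⊕1 = 1
p4 (pos 4,5,6,7,12,13,14,15): XOR of data positions = 1⊕0⊕1⊕1⊕0⊕1⊕1 = 1
p8 (pos 8,9,10,11,12,13,14,15): XOR of data positions = 0⊕1⊕0⊕1⊕0⊕1⊕1 = 0
Codeword: 011110100101011

011110100101011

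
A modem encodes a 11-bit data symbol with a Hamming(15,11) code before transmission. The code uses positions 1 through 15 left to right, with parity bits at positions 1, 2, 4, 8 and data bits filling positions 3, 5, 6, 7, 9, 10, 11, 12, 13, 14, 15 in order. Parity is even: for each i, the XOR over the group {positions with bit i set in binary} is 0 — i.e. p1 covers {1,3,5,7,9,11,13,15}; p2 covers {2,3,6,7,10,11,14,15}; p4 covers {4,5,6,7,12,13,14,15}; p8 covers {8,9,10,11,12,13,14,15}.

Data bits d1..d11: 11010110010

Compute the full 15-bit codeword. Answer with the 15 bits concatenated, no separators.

Place data at non-parity positions: p1 p2 1 p4 1 0 1 p8 0 1 1 0 0 1 0
p1 (pos 1,3,5,7,9,11,13,15): XOR of data positions = 1⊕1⊕1⊕0⊕1⊕0⊕0 = 0
p2 (pos 2,3,6,7,10,11,14,15): XOR of data positions = 1⊕0⊕1⊕1⊕1⊕1⊕0 = 1
p4 (pos 4,5,6,7,12,13,14,15): XOR of data positions = 1⊕0⊕1⊕0⊕0⊕1⊕0 = 1
p8 (pos 8,9,10,11,12,13,14,15): XOR of data positions = 0⊕1⊕1⊕0⊕0⊕1⊕0 = 1
Codeword: 011110110110010

011110110110010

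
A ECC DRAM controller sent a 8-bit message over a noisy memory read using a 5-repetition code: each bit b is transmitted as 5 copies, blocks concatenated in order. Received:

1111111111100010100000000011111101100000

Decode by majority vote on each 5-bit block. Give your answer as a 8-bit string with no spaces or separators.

Block 1 (11111): 5 ones → 1
Block 2 (11111): 5 ones → 1
Block 3 (10001): 2 ones → 0
Block 4 (01000): 1 one → 0
Block 5 (00000): 0 ones → 0
Block 6 (01111): 4 ones → 1
Block 7 (11011): 4 ones → 1
Block 8 (00000): 0 ones → 0

11000110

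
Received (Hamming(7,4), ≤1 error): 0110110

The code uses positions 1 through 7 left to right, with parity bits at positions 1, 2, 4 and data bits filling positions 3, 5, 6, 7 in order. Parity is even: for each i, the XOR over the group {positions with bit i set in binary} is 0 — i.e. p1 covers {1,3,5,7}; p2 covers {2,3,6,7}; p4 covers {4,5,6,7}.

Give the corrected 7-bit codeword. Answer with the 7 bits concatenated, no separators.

0010110

s1 (pos 1,3,5,7): 0⊕1⊕1⊕0 = 0
s2 (pos 2,3,6,7): 1⊕1⊕1⊕0 = 1
s4 (pos 4,5,6,7): 0⊕1⊕1⊕0 = 0
Syndrome s4…s1 = 010 → error at position 2.
Flip position 2: 0110110 → 0010110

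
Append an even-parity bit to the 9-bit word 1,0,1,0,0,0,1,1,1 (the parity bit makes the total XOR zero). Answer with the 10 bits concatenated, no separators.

XOR of the 9 data bits: 1⊕0⊕1⊕0⊕0⊕0⊕1⊕1⊕1 = 1
Parity bit = 1 (so all 10 bits XOR to 0).

1010001111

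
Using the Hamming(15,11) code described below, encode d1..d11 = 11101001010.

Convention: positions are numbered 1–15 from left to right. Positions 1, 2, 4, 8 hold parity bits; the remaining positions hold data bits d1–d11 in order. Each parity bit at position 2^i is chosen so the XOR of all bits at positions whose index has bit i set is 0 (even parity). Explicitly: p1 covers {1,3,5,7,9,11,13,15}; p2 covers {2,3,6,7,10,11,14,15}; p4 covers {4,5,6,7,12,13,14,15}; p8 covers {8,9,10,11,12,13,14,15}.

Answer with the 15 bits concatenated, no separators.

Place data at non-parity positions: p1 p2 1 p4 1 1 0 p8 1 0 0 1 0 1 0
p1 (pos 1,3,5,7,9,11,13,15): XOR of data positions = 1⊕1⊕0⊕1⊕0⊕0⊕0 = 1
p2 (pos 2,3,6,7,10,11,14,15): XOR of data positions = 1⊕1⊕0⊕0⊕0⊕1⊕0 = 1
p4 (pos 4,5,6,7,12,13,14,15): XOR of data positions = 1⊕1⊕0⊕1⊕0⊕1⊕0 = 0
p8 (pos 8,9,10,11,12,13,14,15): XOR of data positions = 1⊕0⊕0⊕1⊕0⊕1⊕0 = 1
Codeword: 111011011001010

111011011001010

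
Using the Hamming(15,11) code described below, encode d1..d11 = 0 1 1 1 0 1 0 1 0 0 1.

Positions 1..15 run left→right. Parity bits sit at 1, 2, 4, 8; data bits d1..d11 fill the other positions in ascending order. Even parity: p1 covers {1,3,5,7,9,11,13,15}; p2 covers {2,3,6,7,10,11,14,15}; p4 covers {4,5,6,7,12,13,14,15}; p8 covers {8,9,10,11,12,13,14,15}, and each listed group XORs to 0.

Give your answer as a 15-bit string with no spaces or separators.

100111110101001

Place data at non-parity positions: p1 p2 0 p4 1 1 1 p8 0 1 0 1 0 0 1
p1 (pos 1,3,5,7,9,11,13,15): XOR of data positions = 0⊕1⊕1⊕0⊕0⊕0⊕1 = 1
p2 (pos 2,3,6,7,10,11,14,15): XOR of data positions = 0⊕1⊕1⊕1⊕0⊕0⊕1 = 0
p4 (pos 4,5,6,7,12,13,14,15): XOR of data positions = 1⊕1⊕1⊕1⊕0⊕0⊕1 = 1
p8 (pos 8,9,10,11,12,13,14,15): XOR of data positions = 0⊕1⊕0⊕1⊕0⊕0⊕1 = 1
Codeword: 100111110101001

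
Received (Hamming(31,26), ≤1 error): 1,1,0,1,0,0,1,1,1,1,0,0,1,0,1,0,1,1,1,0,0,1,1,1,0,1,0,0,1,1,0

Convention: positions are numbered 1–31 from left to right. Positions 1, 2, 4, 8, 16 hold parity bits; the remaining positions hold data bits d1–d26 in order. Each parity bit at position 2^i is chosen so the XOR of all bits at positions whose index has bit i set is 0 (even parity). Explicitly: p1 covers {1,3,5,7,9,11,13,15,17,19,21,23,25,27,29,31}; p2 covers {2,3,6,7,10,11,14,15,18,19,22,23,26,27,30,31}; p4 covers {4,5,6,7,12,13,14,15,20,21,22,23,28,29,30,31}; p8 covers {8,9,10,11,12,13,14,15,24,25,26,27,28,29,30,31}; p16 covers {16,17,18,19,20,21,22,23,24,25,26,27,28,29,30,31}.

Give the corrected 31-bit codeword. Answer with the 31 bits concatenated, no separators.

1101001111001010111001111100110

s1 (pos 1,3,5,7,9,11,13,15,17,19,21,23,25,27,29,31): 1⊕0⊕0⊕1⊕1⊕0⊕1⊕1⊕1⊕1⊕0⊕1⊕0⊕0⊕1⊕0 = 1
s2 (pos 2,3,6,7,10,11,14,15,18,19,22,23,26,27,30,31): 1⊕0⊕0⊕1⊕1⊕0⊕0⊕1⊕1⊕1⊕1⊕1⊕1⊕0⊕1⊕0 = 0
s4 (pos 4,5,6,7,12,13,14,15,20,21,22,23,28,29,30,31): 1⊕0⊕0⊕1⊕0⊕1⊕0⊕1⊕0⊕0⊕1⊕1⊕0⊕1⊕1⊕0 = 0
s8 (pos 8,9,10,11,12,13,14,15,24,25,26,27,28,29,30,31): 1⊕1⊕1⊕0⊕0⊕1⊕0⊕1⊕1⊕0⊕1⊕0⊕0⊕1⊕1⊕0 = 1
s16 (pos 16,17,18,19,20,21,22,23,24,25,26,27,28,29,30,31): 0⊕1⊕1⊕1⊕0⊕0⊕1⊕1⊕1⊕0⊕1⊕0⊕0⊕1⊕1⊕0 = 1
Syndrome s16…s1 = 11001 → error at position 25.
Flip position 25: 1101001111001010111001110100110 → 1101001111001010111001111100110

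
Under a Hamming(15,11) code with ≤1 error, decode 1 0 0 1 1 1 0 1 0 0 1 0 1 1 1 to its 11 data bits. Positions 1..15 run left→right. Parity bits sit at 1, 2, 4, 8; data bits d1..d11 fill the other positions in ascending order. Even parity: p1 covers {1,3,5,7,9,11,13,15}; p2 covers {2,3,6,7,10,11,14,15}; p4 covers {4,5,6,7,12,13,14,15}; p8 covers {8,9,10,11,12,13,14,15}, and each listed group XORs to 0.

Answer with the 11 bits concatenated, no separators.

s1 (pos 1,3,5,7,9,11,13,15): 1⊕0⊕1⊕0⊕0⊕1⊕1⊕1 = 1
s2 (pos 2,3,6,7,10,11,14,15): 0⊕0⊕1⊕0⊕0⊕1⊕1⊕1 = 0
s4 (pos 4,5,6,7,12,13,14,15): 1⊕1⊕1⊕0⊕0⊕1⊕1⊕1 = 0
s8 (pos 8,9,10,11,12,13,14,15): 1⊕0⊕0⊕1⊕0⊕1⊕1⊕1 = 1
Syndrome s8…s1 = 1001 → error at position 9.
Flip position 9: 100111010010111 → 100111011010111
Read data bits from positions 3,5,6,7,9,10,11,12,13,14,15: 01101010111

01101010111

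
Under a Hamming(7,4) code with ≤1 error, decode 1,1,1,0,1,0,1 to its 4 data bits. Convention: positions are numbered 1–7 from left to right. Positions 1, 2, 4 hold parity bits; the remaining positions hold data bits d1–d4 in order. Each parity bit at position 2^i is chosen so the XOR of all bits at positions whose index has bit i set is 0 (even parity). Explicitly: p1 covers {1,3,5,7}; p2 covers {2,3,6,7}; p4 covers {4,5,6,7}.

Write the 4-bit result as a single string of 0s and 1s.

s1 (pos 1,3,5,7): 1⊕1⊕1⊕1 = 0
s2 (pos 2,3,6,7): 1⊕1⊕0⊕1 = 1
s4 (pos 4,5,6,7): 0⊕1⊕0⊕1 = 0
Syndrome s4…s1 = 010 → error at position 2.
Flip position 2: 1110101 → 1010101
Read data bits from positions 3,5,6,7: 1101

1101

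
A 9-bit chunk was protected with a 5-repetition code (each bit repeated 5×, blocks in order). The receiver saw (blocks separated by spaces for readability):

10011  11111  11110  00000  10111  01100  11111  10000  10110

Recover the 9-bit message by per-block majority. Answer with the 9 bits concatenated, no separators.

111010101

Block 1 (10011): 3 ones → 1
Block 2 (11111): 5 ones → 1
Block 3 (11110): 4 ones → 1
Block 4 (00000): 0 ones → 0
Block 5 (10111): 4 ones → 1
Block 6 (01100): 2 ones → 0
Block 7 (11111): 5 ones → 1
Block 8 (10000): 1 one → 0
Block 9 (10110): 3 ones → 1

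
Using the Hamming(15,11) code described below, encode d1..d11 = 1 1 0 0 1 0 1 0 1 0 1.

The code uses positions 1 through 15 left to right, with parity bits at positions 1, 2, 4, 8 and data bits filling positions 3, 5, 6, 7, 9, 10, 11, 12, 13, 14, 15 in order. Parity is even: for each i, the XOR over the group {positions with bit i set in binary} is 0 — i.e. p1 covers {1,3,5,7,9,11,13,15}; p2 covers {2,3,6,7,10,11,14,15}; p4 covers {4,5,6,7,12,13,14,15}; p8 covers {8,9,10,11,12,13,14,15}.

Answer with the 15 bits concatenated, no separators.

011110001010101

Place data at non-parity positions: p1 p2 1 p4 1 0 0 p8 1 0 1 0 1 0 1
p1 (pos 1,3,5,7,9,11,13,15): XOR of data positions = 1⊕1⊕0⊕1⊕1⊕1⊕1 = 0
p2 (pos 2,3,6,7,10,11,14,15): XOR of data positions = 1⊕0⊕0⊕0⊕1⊕0⊕1 = 1
p4 (pos 4,5,6,7,12,13,14,15): XOR of data positions = 1⊕0⊕0⊕0⊕1⊕0⊕1 = 1
p8 (pos 8,9,10,11,12,13,14,15): XOR of data positions = 1⊕0⊕1⊕0⊕1⊕0⊕1 = 0
Codeword: 011110001010101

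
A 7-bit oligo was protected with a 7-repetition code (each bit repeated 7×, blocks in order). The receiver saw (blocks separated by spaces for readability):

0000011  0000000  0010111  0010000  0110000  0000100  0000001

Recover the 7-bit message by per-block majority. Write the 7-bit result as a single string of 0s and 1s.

0010000

Block 1 (0000011): 2 ones → 0
Block 2 (0000000): 0 ones → 0
Block 3 (0010111): 4 ones → 1
Block 4 (0010000): 1 one → 0
Block 5 (0110000): 2 ones → 0
Block 6 (0000100): 1 one → 0
Block 7 (0000001): 1 one → 0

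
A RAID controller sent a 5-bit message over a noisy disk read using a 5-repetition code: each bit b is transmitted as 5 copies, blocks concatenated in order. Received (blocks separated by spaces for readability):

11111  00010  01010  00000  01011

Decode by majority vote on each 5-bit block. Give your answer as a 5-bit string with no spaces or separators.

Block 1 (11111): 5 ones → 1
Block 2 (00010): 1 one → 0
Block 3 (01010): 2 ones → 0
Block 4 (00000): 0 ones → 0
Block 5 (01011): 3 ones → 1

10001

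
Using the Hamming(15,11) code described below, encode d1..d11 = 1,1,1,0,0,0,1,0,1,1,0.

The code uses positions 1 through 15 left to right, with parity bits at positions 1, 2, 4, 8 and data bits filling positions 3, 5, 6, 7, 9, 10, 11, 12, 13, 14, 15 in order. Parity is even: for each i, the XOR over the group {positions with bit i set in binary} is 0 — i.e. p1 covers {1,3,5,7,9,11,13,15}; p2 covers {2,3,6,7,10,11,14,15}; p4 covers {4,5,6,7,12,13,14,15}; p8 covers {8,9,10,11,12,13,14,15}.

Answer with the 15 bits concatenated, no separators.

Place data at non-parity positions: p1 p2 1 p4 1 1 0 p8 0 0 1 0 1 1 0
p1 (pos 1,3,5,7,9,11,13,15): XOR of data positions = 1⊕1⊕0⊕0⊕1⊕1⊕0 = 0
p2 (pos 2,3,6,7,10,11,14,15): XOR of data positions = 1⊕1⊕0⊕0⊕1⊕1⊕0 = 0
p4 (pos 4,5,6,7,12,13,14,15): XOR of data positions = 1⊕1⊕0⊕0⊕1⊕1⊕0 = 0
p8 (pos 8,9,10,11,12,13,14,15): XOR of data positions = 0⊕0⊕1⊕0⊕1⊕1⊕0 = 1
Codeword: 001011010010110

001011010010110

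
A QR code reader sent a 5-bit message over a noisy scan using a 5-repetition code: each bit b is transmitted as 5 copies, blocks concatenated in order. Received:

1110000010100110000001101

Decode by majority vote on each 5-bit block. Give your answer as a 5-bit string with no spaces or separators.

10101

Block 1 (11100): 3 ones → 1
Block 2 (00010): 1 one → 0
Block 3 (10011): 3 ones → 1
Block 4 (00000): 0 ones → 0
Block 5 (01101): 3 ones → 1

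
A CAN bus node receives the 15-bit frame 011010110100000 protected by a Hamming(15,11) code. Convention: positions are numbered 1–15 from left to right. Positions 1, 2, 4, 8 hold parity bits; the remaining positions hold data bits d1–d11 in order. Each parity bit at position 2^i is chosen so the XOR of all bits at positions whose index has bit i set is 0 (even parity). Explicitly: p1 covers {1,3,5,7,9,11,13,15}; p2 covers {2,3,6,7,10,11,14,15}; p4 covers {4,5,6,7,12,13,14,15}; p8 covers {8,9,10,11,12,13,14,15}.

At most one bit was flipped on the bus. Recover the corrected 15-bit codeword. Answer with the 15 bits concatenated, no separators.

111010110100000

s1 (pos 1,3,5,7,9,11,13,15): 0⊕1⊕1⊕1⊕0⊕0⊕0⊕0 = 1
s2 (pos 2,3,6,7,10,11,14,15): 1⊕1⊕0⊕1⊕1⊕0⊕0⊕0 = 0
s4 (pos 4,5,6,7,12,13,14,15): 0⊕1⊕0⊕1⊕0⊕0⊕0⊕0 = 0
s8 (pos 8,9,10,11,12,13,14,15): 1⊕0⊕1⊕0⊕0⊕0⊕0⊕0 = 0
Syndrome s8…s1 = 0001 → error at position 1.
Flip position 1: 011010110100000 → 111010110100000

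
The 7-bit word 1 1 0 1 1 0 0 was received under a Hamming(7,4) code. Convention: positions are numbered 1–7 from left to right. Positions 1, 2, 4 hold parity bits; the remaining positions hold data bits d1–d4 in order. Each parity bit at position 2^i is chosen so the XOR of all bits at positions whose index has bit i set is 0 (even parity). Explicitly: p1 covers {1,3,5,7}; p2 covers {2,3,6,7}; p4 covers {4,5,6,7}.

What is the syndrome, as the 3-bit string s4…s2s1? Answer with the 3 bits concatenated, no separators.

010

s1 (pos 1,3,5,7): 1⊕0⊕1⊕0 = 0
s2 (pos 2,3,6,7): 1⊕0⊕0⊕0 = 1
s4 (pos 4,5,6,7): 1⊕1⊕0⊕0 = 0
Syndrome s4…s1 = 010 → error at position 2.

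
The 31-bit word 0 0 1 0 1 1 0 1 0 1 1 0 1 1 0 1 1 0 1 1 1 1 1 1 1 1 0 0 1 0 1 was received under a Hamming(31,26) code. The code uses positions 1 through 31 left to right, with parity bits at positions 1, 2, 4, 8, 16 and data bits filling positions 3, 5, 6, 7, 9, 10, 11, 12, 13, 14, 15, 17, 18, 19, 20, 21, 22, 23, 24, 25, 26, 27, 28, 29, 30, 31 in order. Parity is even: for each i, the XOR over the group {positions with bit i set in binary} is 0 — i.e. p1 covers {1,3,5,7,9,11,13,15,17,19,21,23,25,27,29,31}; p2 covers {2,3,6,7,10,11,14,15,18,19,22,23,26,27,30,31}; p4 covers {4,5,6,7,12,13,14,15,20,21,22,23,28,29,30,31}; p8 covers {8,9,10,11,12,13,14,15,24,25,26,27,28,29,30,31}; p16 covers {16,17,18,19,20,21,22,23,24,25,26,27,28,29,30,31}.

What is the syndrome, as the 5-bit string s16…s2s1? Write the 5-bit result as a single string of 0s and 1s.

00001

s1 (pos 1,3,5,7,9,11,13,15,17,19,21,23,25,27,29,31): 0⊕1⊕1⊕0⊕0⊕1⊕1⊕0⊕1⊕1⊕1⊕1⊕1⊕0⊕1⊕1 = 1
s2 (pos 2,3,6,7,10,11,14,15,18,19,22,23,26,27,30,31): 0⊕1⊕1⊕0⊕1⊕1⊕1⊕0⊕0⊕1⊕1⊕1⊕1⊕0⊕0⊕1 = 0
s4 (pos 4,5,6,7,12,13,14,15,20,21,22,23,28,29,30,31): 0⊕1⊕1⊕0⊕0⊕1⊕1⊕0⊕1⊕1⊕1⊕1⊕0⊕1⊕0⊕1 = 0
s8 (pos 8,9,10,11,12,13,14,15,24,25,26,27,28,29,30,31): 1⊕0⊕1⊕1⊕0⊕1⊕1⊕0⊕1⊕1⊕1⊕0⊕0⊕1⊕0⊕1 = 0
s16 (pos 16,17,18,19,20,21,22,23,24,25,26,27,28,29,30,31): 1⊕1⊕0⊕1⊕1⊕1⊕1⊕1⊕1⊕1⊕1⊕0⊕0⊕1⊕0⊕1 = 0
Syndrome s16…s1 = 00001 → error at position 1.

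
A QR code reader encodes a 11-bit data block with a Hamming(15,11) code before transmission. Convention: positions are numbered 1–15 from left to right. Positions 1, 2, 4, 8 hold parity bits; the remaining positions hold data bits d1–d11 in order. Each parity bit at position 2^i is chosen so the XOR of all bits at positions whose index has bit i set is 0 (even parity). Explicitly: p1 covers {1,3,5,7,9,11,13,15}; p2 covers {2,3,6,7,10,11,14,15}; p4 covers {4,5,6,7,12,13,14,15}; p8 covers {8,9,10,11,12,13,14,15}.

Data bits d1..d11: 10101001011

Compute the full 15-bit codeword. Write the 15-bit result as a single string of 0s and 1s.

Place data at non-parity positions: p1 p2 1 p4 0 1 0 p8 1 0 0 1 0 1 1
p1 (pos 1,3,5,7,9,11,13,15): XOR of data positions = 1⊕0⊕0⊕1⊕0⊕0⊕1 = 1
p2 (pos 2,3,6,7,10,11,14,15): XOR of data positions = 1⊕1⊕0⊕0⊕0⊕1⊕1 = 0
p4 (pos 4,5,6,7,12,13,14,15): XOR of data positions = 0⊕1⊕0⊕1⊕0⊕1⊕1 = 0
p8 (pos 8,9,10,11,12,13,14,15): XOR of data positions = 1⊕0⊕0⊕1⊕0⊕1⊕1 = 0
Codeword: 101001001001011

101001001001011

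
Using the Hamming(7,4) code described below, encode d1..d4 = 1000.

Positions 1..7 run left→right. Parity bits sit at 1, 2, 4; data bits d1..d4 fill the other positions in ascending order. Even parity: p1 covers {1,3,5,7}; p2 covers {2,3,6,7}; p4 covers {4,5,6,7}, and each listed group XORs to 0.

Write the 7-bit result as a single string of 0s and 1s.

Place data at non-parity positions: p1 p2 1 p4 0 0 0
p1 (pos 1,3,5,7): XOR of data positions = 1⊕0⊕0 = 1
p2 (pos 2,3,6,7): XOR of data positions = 1⊕0⊕0 = 1
p4 (pos 4,5,6,7): XOR of data positions = 0⊕0⊕0 = 0
Codeword: 1110000

1110000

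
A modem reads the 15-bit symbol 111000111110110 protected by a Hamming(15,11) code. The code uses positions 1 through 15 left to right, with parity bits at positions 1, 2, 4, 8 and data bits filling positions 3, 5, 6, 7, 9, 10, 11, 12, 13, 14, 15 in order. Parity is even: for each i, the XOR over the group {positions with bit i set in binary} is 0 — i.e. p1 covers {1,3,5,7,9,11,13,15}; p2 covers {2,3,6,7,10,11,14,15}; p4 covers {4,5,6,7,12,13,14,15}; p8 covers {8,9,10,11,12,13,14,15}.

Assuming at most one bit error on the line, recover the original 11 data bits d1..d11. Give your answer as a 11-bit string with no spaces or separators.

s1 (pos 1,3,5,7,9,11,13,15): 1⊕1⊕0⊕1⊕1⊕1⊕1⊕0 = 0
s2 (pos 2,3,6,7,10,11,14,15): 1⊕1⊕0⊕1⊕1⊕1⊕1⊕0 = 0
s4 (pos 4,5,6,7,12,13,14,15): 0⊕0⊕0⊕1⊕0⊕1⊕1⊕0 = 1
s8 (pos 8,9,10,11,12,13,14,15): 1⊕1⊕1⊕1⊕0⊕1⊕1⊕0 = 0
Syndrome s8…s1 = 0100 → error at position 4.
Flip position 4: 111000111110110 → 111100111110110
Read data bits from positions 3,5,6,7,9,10,11,12,13,14,15: 10011110110

10011110110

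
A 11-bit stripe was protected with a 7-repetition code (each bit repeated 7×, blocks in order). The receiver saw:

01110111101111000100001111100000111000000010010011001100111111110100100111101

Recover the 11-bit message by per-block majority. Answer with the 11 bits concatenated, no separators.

Block 1 (0111011): 5 ones → 1
Block 2 (1101111): 6 ones → 1
Block 3 (0001000): 1 one → 0
Block 4 (0111110): 5 ones → 1
Block 5 (0000111): 3 ones → 0
Block 6 (0000000): 0 ones → 0
Block 7 (1001001): 3 ones → 0
Block 8 (1001100): 3 ones → 0
Block 9 (1111111): 7 ones → 1
Block 10 (1010010): 3 ones → 0
Block 11 (0111101): 5 ones → 1

11010000101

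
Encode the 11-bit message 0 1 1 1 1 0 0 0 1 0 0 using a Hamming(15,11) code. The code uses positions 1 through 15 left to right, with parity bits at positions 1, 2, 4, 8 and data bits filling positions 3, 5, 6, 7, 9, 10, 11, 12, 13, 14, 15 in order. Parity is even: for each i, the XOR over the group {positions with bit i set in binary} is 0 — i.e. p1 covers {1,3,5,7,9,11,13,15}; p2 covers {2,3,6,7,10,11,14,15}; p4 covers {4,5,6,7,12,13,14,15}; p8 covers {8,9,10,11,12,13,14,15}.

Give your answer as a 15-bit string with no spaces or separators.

000011101000100

Place data at non-parity positions: p1 p2 0 p4 1 1 1 p8 1 0 0 0 1 0 0
p1 (pos 1,3,5,7,9,11,13,15): XOR of data positions = 0⊕1⊕1⊕1⊕0⊕1⊕0 = 0
p2 (pos 2,3,6,7,10,11,14,15): XOR of data positions = 0⊕1⊕1⊕0⊕0⊕0⊕0 = 0
p4 (pos 4,5,6,7,12,13,14,15): XOR of data positions = 1⊕1⊕1⊕0⊕1⊕0⊕0 = 0
p8 (pos 8,9,10,11,12,13,14,15): XOR of data positions = 1⊕0⊕0⊕0⊕1⊕0⊕0 = 0
Codeword: 000011101000100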